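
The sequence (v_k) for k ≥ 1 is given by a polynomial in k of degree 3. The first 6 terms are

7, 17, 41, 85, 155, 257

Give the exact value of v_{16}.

4357

1st diffs: 10, 24, 44, 70, 102.
2nd diffs: 14, 20, 26, 32.
3rd diffs: 6, 6, 6 (constant).
So v_k = k^3 + k^2 + 5.
Evaluating at k = 16 gives v_{16} = 4357.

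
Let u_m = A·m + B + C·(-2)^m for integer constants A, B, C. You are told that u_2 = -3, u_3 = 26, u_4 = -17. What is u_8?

-477

Plug in m = 2, 3, 4: 2A + B + 4C = -3; 3A + B - 8C = 26; 4A + B + 16C = -17.
Subtracting the first from the second: A - 12C = 29.
Subtracting the second from the third: A + 24C = -43.
Solving: C = -2, A = 5, then B = -5.
Therefore u_8 = 40 + (-5) + (-2)·256 = -477.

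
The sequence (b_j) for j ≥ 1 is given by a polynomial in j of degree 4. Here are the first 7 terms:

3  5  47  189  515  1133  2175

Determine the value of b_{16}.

64293

1st diffs: 2, 42, 142, 326, 618, 1042.
2nd diffs: 40, 100, 184, 292, 424.
3rd diffs: 60, 84, 108, 132.
4th diffs: 24, 24, 24 (constant).
Newton forward-difference form: b_j = 3 + 2·C(j-1,1) + 40·C(j-1,2) + 60·C(j-1,3) + 24·C(j-1,4).
At j = 16: j-1 = 15, so b_{16} = 3 + 30 + 4200 + 27300 + 32760 = 64293.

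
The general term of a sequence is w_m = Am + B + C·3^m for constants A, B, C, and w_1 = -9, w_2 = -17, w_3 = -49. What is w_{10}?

At m = 1, 2, 3: A + B + 3C = -9; 2A + B + 9C = -17; 3A + B + 27C = -49.
Subtracting the first from the second: A + 6C = -8.
Subtracting the second from the third: A + 18C = -32.
Solving: C = -2, A = 4, then B = -7.
Therefore w_{10} = 40 + (-7) + (-2)·59049 = -118065.

-118065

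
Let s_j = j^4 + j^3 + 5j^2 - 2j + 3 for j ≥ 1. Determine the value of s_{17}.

s_{17} = 1·17^4 + 1·17^3 + 5·17^2 - 2·17 + 3 = 89848.

89848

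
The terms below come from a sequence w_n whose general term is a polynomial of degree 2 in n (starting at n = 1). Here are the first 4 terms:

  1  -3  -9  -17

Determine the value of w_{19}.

1st diffs: -4, -6, -8.
2nd diffs: -2, -2 (constant).
Newton forward-difference form: w_n = 1 + (-4)·C(n-1,1) + (-2)·C(n-1,2).
At n = 19: n-1 = 18, so w_{19} = 1 - 72 - 306 = -377.

-377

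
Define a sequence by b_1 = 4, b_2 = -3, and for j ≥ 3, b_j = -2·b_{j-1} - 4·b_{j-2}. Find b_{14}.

-12288

Step forward from the initial values:
b_3 = -10; b_4 = 32; b_5 = -24; …; b_{11} = -1536; b_{12} = -5120; b_{13} = 16384; b_{14} = -12288.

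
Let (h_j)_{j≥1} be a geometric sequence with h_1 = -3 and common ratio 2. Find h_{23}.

-12582912

h_j = (-3)·2^(j-1).
h_{23} = (-3)·2^22 = -12582912.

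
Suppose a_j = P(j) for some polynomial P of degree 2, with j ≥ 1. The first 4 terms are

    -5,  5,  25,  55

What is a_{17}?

1355

1st diffs: 10, 20, 30.
2nd diffs: 10, 10 (constant).
Newton forward-difference form: a_j = -5 + 10·C(j-1,1) + 10·C(j-1,2).
At j = 17: j-1 = 16, so a_{17} = -5 + 160 + 1200 = 1355.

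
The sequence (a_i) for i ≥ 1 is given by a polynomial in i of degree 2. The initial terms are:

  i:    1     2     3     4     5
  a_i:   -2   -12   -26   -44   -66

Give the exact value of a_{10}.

1st diffs: -10, -14, -18, -22.
2nd diffs: -4, -4, -4 (constant).
Newton forward-difference form: a_i = -2 + (-10)·C(i-1,1) + (-4)·C(i-1,2).
At i = 10: i-1 = 9, so a_{10} = -2 - 90 - 144 = -236.

-236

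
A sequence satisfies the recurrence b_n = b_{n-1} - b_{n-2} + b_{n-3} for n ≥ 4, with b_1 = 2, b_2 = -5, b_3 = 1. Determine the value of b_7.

Compute successive terms:
b_4 = 8, b_5 = 2, b_6 = -5, b_7 = 1.

1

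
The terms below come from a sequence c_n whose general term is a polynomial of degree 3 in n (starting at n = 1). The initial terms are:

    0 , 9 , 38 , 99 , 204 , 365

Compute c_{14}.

1st diffs: 9, 29, 61, 105, 161.
2nd diffs: 20, 32, 44, 56.
3rd diffs: 12, 12, 12 (constant).
Newton forward-difference form: c_n = 9·C(n-1,1) + 20·C(n-1,2) + 12·C(n-1,3).
At n = 14: n-1 = 13, so c_{14} = 117 + 1560 + 3432 = 5109.

5109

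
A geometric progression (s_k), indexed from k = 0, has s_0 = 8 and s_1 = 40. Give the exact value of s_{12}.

Common ratio r = 5.
s_k = 8·5^(k-0).
s_{12} = 8·5^12 = 1953125000.

1953125000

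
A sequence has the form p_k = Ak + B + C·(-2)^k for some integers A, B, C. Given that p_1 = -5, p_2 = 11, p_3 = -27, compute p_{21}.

-6291495

At k = 1, 2, 3: A + B - 2C = -5; 2A + B + 4C = 11; 3A + B - 8C = -27.
Subtracting the first from the second: A + 6C = 16.
Subtracting the second from the third: A - 12C = -38.
Solving: C = 3, A = -2, then B = 3.
Therefore p_{21} = -42 + 3 + 3·(-2097152) = -6291495.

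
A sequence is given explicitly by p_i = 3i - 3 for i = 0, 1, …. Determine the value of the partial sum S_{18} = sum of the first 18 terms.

Over i = 0..17: Σi = 153.
Total = (3)·153 + (-3)·18 = 405.

405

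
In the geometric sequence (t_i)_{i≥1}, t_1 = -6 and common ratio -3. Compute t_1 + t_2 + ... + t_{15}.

t_i = (-6)·(-3)^(i-1).
S = (-6)·((-3)^15 - 1)/(-3 - 1) = (-6)·(-14348907 - 1)/(-4) = -21523362.

-21523362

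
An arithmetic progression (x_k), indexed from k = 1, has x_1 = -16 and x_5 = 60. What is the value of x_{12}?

Common difference d = (60 - (-16)) / (5 - 1) = 19.
x_k = -16 + (k - 1)·19.
x_{12} = -16 + 11·19 = 193.

193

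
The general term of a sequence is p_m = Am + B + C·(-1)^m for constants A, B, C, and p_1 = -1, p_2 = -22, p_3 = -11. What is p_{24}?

-132

Plug in m = 1, 2, 3: A + B - C = -1; 2A + B + C = -22; 3A + B - C = -11.
Subtracting the first from the second: A + 2C = -21.
Subtracting the second from the third: A - 2C = 11.
Solving: C = -8, A = -5, then B = -4.
Therefore p_{24} = -120 + (-4) + (-8)·1 = -132.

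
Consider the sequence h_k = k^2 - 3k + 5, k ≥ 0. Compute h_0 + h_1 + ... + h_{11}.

368

Over k = 0..11: Σk = 66, Σk² = 506.
Total = (1)·506 + (-3)·66 + (5)·12 = 368.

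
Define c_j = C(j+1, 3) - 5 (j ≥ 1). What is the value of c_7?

C(8, 3) = 56, so c_7 = 51.

51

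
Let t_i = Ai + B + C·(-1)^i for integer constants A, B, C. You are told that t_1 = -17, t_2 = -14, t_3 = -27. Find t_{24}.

Write the equations: A + B - C = -17; 2A + B + C = -14; 3A + B - C = -27.
Subtracting the first from the second: A + 2C = 3.
Subtracting the second from the third: A - 2C = -13.
Solving: C = 4, A = -5, then B = -8.
Therefore t_{24} = -120 + (-8) + 4·1 = -124.

-124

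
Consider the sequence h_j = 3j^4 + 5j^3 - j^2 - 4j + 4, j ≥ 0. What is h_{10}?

34864

h_{10} = 3·10^4 + 5·10^3 - 1·10^2 - 4·10 + 4 = 34864.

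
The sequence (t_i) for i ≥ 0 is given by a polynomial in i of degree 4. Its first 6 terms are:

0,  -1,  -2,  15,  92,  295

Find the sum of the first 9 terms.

5256

1st diffs: -1, -1, 17, 77, 203.
2nd diffs: 0, 18, 60, 126.
3rd diffs: 18, 42, 66.
4th diffs: 24, 24 (constant).
Newton forward-difference form: t_i = (-1)·C(i,1) + 18·C(i,3) + 24·C(i,4).
Continuing: 714, 1463, 2680.
Summing i = 0..8 (9 terms) gives 5256.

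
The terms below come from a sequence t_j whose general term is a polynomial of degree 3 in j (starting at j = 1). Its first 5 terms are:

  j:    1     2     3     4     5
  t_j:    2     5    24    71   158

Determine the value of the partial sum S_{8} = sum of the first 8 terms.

1st diffs: 3, 19, 47, 87.
2nd diffs: 16, 28, 40.
3rd diffs: 12, 12 (constant).
So t_j = 2j^3 - 4j^2 + j + 3.
Continuing: 297, 500, 779.
Summing j = 1..8 (8 terms) gives 1836.

1836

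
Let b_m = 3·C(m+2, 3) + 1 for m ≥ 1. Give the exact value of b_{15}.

2041

C(17, 3) = 680, so b_{15} = 2041.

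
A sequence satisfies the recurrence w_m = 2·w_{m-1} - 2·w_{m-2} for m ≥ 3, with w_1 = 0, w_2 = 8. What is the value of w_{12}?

Applying the relation repeatedly:
w_3 = 16, w_4 = 16, w_5 = 0, w_6 = -32, w_7 = -64, w_8 = -64, w_9 = 0, w_{10} = 128, w_{11} = 256, w_{12} = 256.

256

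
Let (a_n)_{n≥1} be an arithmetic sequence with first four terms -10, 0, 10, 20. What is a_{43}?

Common difference d = 10.
a_n = -10 + (n - 1)·10.
a_{43} = -10 + 42·10 = 410.

410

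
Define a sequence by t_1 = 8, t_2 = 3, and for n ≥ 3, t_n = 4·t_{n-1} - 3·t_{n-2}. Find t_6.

Applying the relation repeatedly:
t_3 = -12  t_4 = -57  t_5 = -192  t_6 = -597.
(Characteristic roots are 3 and 1.)

-597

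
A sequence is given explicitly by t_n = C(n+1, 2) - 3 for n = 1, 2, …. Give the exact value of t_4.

7

C(5, 2) = 10, so t_4 = 7.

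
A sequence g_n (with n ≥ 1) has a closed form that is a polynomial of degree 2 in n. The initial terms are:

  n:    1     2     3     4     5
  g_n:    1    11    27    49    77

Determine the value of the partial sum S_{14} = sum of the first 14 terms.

1st diffs: 10, 16, 22, 28.
2nd diffs: 6, 6, 6 (constant).
Newton forward-difference form: g_n = 1 + 10·C(n-1,1) + 6·C(n-1,2).
Continuing: …, 111, 151, 197, 249, …, g_{14} = 599.
Summing n = 1..14 (14 terms) gives 3108.

3108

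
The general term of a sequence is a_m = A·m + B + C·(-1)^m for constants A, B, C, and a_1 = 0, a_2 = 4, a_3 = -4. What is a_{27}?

The three given values yield: A + B - C = 0; 2A + B + C = 4; 3A + B - C = -4.
Subtracting the first from the second: A + 2C = 4.
Subtracting the second from the third: A - 2C = -8.
Solving: C = 3, A = -2, then B = 5.
Therefore a_{27} = -54 + 5 + 3·(-1) = -52.

-52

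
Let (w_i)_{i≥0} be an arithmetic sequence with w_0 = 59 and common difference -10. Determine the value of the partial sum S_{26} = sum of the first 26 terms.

-1716

w_i = 59 + (i - 0)·(-10).
w_{25} = -191; S = 26·(59 + (-191))/2 = -1716.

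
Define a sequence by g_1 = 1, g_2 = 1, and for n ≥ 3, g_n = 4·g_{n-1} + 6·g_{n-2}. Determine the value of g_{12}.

23721184

Compute successive terms:
g_3 = 10;  g_4 = 46;  g_5 = 244;  g_6 = 1252;  g_7 = 6472;  g_8 = 33400;  g_9 = 172432;  g_{10} = 890128;  g_{11} = 4595104;  g_{12} = 23721184.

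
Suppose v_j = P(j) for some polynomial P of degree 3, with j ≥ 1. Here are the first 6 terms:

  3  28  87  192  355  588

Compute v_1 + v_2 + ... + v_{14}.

26705

1st diffs: 25, 59, 105, 163, 233.
2nd diffs: 34, 46, 58, 70.
3rd diffs: 12, 12, 12 (constant).
Newton forward-difference form: v_j = 3 + 25·C(j-1,1) + 34·C(j-1,2) + 12·C(j-1,3).
Continuing: …, 903, 1312, 1827, 2460, …, v_{14} = 6412.
Summing j = 1..14 (14 terms) gives 26705.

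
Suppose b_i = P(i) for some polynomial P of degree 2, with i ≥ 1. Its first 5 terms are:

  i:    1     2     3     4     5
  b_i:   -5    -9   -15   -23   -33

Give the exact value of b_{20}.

-423

1st diffs: -4, -6, -8, -10.
2nd diffs: -2, -2, -2 (constant).
Newton forward-difference form: b_i = -5 + (-4)·C(i-1,1) + (-2)·C(i-1,2).
At i = 20: i-1 = 19, so b_{20} = -5 - 76 - 342 = -423.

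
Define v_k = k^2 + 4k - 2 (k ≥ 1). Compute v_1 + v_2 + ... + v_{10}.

585

Over k = 1..10: Σk = 55, Σk² = 385.
Total = (1)·385 + (4)·55 + (-2)·10 = 585.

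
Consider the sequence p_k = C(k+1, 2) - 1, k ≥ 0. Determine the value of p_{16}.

C(17, 2) = 136, so p_{16} = 135.

135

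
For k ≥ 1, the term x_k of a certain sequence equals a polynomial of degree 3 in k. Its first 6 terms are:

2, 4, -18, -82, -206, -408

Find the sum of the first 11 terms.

-9768

1st diffs: 2, -22, -64, -124, -202.
2nd diffs: -24, -42, -60, -78.
3rd diffs: -18, -18, -18 (constant).
So x_k = -3k^3 + 6k^2 + 5k - 6.
Continuing: …, -706, -1118, -1662, -2356, …, x_{11} = -3218.
Summing k = 1..11 (11 terms) gives -9768.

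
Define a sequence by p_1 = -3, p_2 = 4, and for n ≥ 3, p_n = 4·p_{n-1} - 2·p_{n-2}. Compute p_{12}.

1495808

Applying the relation repeatedly:
p_3 = 22; p_4 = 80; p_5 = 276; p_6 = 944; p_7 = 3224; p_8 = 11008; p_9 = 37584; p_{10} = 128320; p_{11} = 438112; p_{12} = 1495808.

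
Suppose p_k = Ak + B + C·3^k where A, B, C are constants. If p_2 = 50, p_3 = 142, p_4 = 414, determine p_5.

1226

At k = 2, 3, 4: 2A + B + 9C = 50; 3A + B + 27C = 142; 4A + B + 81C = 414.
Subtracting the first from the second: A + 18C = 92.
Subtracting the second from the third: A + 54C = 272.
Solving: C = 5, A = 2, then B = 1.
Hence p_5 = 2·5 + 1 + 5·243 = 1226.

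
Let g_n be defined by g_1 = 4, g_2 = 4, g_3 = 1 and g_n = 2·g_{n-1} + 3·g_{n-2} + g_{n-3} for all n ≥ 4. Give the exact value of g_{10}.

Iterate the recurrence:
g_4 = 18; g_5 = 43; g_6 = 141; g_7 = 429; g_8 = 1324; g_9 = 4076; g_{10} = 12553.

12553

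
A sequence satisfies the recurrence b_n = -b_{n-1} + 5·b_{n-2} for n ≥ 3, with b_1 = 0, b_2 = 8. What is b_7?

Compute successive terms:
b_3 = -8; b_4 = 48; b_5 = -88; b_6 = 328; b_7 = -768.

-768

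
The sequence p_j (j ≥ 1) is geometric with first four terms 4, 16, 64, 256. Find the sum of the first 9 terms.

Common ratio r = 4.
p_j = 4·4^(j-1).
S = 4·(4^9 - 1)/(4 - 1) = 4·(262144 - 1)/(3) = 349524.

349524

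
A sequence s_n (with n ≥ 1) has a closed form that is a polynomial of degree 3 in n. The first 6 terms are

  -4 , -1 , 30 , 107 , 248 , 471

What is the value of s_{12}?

4539

1st diffs: 3, 31, 77, 141, 223.
2nd diffs: 28, 46, 64, 82.
3rd diffs: 18, 18, 18 (constant).
Newton forward-difference form: s_n = -4 + 3·C(n-1,1) + 28·C(n-1,2) + 18·C(n-1,3).
At n = 12: n-1 = 11, so s_{12} = -4 + 33 + 1540 + 2970 = 4539.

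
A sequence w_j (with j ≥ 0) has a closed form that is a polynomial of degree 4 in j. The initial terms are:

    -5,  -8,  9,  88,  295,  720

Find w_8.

4563

1st diffs: -3, 17, 79, 207, 425.
2nd diffs: 20, 62, 128, 218.
3rd diffs: 42, 66, 90.
4th diffs: 24, 24 (constant).
Newton forward-difference form: w_j = -5 + (-3)·C(j,1) + 20·C(j,2) + 42·C(j,3) + 24·C(j,4).
At j = 8: j = 8, so w_8 = -5 - 24 + 560 + 2352 + 1680 = 4563.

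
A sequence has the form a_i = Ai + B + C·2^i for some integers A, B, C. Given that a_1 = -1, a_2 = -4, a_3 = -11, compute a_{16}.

-131054

The three given values yield: A + B + 2C = -1; 2A + B + 4C = -4; 3A + B + 8C = -11.
Subtracting the first from the second: A + 2C = -3.
Subtracting the second from the third: A + 4C = -7.
Solving: C = -2, A = 1, then B = 2.
So a_i = 1·i + 2 + (-2)·2^i; at i=16 this is -131054.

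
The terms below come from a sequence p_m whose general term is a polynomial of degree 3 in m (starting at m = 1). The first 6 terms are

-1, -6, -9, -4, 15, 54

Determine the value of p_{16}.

1st diffs: -5, -3, 5, 19, 39.
2nd diffs: 2, 8, 14, 20.
3rd diffs: 6, 6, 6 (constant).
Newton forward-difference form: p_m = -1 + (-5)·C(m-1,1) + 2·C(m-1,2) + 6·C(m-1,3).
At m = 16: m-1 = 15, so p_{16} = -1 - 75 + 210 + 2730 = 2864.

2864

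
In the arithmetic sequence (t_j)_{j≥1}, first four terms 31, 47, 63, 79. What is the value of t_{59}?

959

Common difference d = 16.
t_j = 31 + (j - 1)·16.
t_{59} = 31 + 58·16 = 959.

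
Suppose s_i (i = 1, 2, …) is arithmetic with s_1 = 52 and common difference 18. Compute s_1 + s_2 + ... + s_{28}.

8260

s_i = 52 + (i - 1)·18.
s_{28} = 538; S = 28·(52 + 538)/2 = 8260.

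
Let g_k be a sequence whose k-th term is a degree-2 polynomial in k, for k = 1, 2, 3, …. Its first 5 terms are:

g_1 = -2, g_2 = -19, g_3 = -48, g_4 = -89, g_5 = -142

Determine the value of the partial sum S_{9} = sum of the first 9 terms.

1st diffs: -17, -29, -41, -53.
2nd diffs: -12, -12, -12 (constant).
So g_k = -6k^2 + k + 3.
Continuing: -207, -284, -373, -474.
Summing k = 1..9 (9 terms) gives -1638.

-1638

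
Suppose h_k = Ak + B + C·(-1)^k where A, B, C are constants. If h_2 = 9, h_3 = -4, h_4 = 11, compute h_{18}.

At k = 2, 3, 4: 2A + B + C = 9; 3A + B - C = -4; 4A + B + C = 11.
Subtracting the first from the second: A - 2C = -13.
Subtracting the second from the third: A + 2C = 15.
Solving: C = 7, A = 1, then B = 0.
So h_k = 1·k + 0 + 7·(-1)^k; at k=18 this is 25.

25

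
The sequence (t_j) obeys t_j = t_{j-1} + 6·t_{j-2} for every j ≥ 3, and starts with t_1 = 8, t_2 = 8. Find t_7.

Step forward from the initial values:
t_3 = 56; t_4 = 104; t_5 = 440; t_6 = 1064; t_7 = 3704.
(Characteristic roots are 3 and -2.)

3704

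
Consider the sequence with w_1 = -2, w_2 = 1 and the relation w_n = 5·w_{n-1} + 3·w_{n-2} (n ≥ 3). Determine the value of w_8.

-2183

Applying the relation repeatedly:
w_3 = -1  w_4 = -2  w_5 = -13  w_6 = -71  w_7 = -394  w_8 = -2183.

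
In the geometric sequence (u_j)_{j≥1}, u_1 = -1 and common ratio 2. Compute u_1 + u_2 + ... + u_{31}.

u_j = (-1)·2^(j-1).
S = (-1)·(2^31 - 1)/(2 - 1) = (-1)·(2147483648 - 1)/(1) = -2147483647.

-2147483647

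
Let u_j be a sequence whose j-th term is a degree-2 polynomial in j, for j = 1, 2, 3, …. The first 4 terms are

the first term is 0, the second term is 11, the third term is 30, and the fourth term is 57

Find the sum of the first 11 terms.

1st diffs: 11, 19, 27.
2nd diffs: 8, 8 (constant).
Newton forward-difference form: u_j = 11·C(j-1,1) + 8·C(j-1,2).
Continuing: …, 92, 135, 186, 245, …, u_{11} = 470.
Summing j = 1..11 (11 terms) gives 1925.

1925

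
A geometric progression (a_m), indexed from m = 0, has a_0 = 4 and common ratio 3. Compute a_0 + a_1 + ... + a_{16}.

258280324

a_m = 4·3^(m-0).
S = 4·(3^17 - 1)/(3 - 1) = 4·(129140163 - 1)/(2) = 258280324.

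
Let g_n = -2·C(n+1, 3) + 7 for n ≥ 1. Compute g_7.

C(8, 3) = 56, so g_7 = -105.

-105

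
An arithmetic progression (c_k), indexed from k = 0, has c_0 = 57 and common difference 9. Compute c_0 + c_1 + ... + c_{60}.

c_k = 57 + (k - 0)·9.
c_{60} = 597; S = 61·(57 + 597)/2 = 19947.

19947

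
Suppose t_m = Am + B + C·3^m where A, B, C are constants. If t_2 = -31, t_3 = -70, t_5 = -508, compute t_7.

-4402

The three given values yield: 2A + B + 9C = -31; 3A + B + 27C = -70; 5A + B + 243C = -508.
Subtracting the first from the second: A + 18C = -39.
Subtracting the second from the third: 2A + 216C = -438.
Solving: C = -2, A = -3, then B = -7.
Therefore t_7 = -21 + (-7) + (-2)·2187 = -4402.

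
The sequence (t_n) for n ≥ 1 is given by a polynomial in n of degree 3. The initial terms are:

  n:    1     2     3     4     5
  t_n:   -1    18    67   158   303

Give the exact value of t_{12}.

3838

1st diffs: 19, 49, 91, 145.
2nd diffs: 30, 42, 54.
3rd diffs: 12, 12 (constant).
Newton forward-difference form: t_n = -1 + 19·C(n-1,1) + 30·C(n-1,2) + 12·C(n-1,3).
At n = 12: n-1 = 11, so t_{12} = -1 + 209 + 1650 + 1980 = 3838.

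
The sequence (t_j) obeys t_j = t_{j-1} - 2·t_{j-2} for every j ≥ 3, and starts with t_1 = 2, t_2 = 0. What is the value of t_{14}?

-180

Step forward from the initial values:
t_3 = -4, t_4 = -4, t_5 = 4, …, t_{11} = 68, t_{12} = 44, t_{13} = -92, t_{14} = -180.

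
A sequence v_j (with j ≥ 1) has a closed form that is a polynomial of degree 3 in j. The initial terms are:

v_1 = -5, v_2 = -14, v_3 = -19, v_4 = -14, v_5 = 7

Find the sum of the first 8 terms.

352

1st diffs: -9, -5, 5, 21.
2nd diffs: 4, 10, 16.
3rd diffs: 6, 6 (constant).
Newton forward-difference form: v_j = -5 + (-9)·C(j-1,1) + 4·C(j-1,2) + 6·C(j-1,3).
Continuing: 50, 121, 226.
Summing j = 1..8 (8 terms) gives 352.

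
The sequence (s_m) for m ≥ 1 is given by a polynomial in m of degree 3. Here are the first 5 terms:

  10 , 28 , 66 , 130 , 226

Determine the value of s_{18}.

7116

1st diffs: 18, 38, 64, 96.
2nd diffs: 20, 26, 32.
3rd diffs: 6, 6 (constant).
Newton forward-difference form: s_m = 10 + 18·C(m-1,1) + 20·C(m-1,2) + 6·C(m-1,3).
At m = 18: m-1 = 17, so s_{18} = 10 + 306 + 2720 + 4080 = 7116.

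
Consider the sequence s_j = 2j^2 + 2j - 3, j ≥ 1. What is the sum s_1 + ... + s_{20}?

Over j = 1..20: Σj = 210, Σj² = 2870.
Total = (2)·2870 + (2)·210 + (-3)·20 = 6100.

6100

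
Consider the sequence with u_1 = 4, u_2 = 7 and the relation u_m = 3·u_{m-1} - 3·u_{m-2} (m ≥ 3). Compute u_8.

Applying the relation repeatedly:
u_3 = 9  u_4 = 6  u_5 = -9  u_6 = -45  u_7 = -108  u_8 = -189.

-189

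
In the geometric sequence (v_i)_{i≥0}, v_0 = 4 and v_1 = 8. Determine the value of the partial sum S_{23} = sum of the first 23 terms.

33554428

Common ratio r = 2.
v_i = 4·2^(i-0).
S = 4·(2^23 - 1)/(2 - 1) = 4·(8388608 - 1)/(1) = 33554428.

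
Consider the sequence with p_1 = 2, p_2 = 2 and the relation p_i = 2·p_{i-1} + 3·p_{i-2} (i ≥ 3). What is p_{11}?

Step forward from the initial values:
p_3 = 10; p_4 = 26; p_5 = 82; p_6 = 242; p_7 = 730; p_8 = 2186; p_9 = 6562; p_{10} = 19682; p_{11} = 59050.
(Characteristic roots are 3 and -1.)

59050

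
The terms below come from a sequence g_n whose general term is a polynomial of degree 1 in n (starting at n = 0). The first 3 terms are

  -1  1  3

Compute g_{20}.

39

1st diffs: 2, 2 (constant).
So g_n = 2n - 1.
Evaluating at n = 20 gives g_{20} = 39.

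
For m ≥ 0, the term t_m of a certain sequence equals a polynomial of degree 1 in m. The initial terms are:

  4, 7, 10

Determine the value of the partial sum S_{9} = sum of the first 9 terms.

144

1st diffs: 3, 3 (constant).
So t_m = 3m + 4.
Continuing: …, 13, 16, 19, 22, …, t_8 = 28.
Summing m = 0..8 (9 terms) gives 144.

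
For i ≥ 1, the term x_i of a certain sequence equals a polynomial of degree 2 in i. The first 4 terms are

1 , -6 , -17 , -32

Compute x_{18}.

1st diffs: -7, -11, -15.
2nd diffs: -4, -4 (constant).
Newton forward-difference form: x_i = 1 + (-7)·C(i-1,1) + (-4)·C(i-1,2).
At i = 18: i-1 = 17, so x_{18} = 1 - 119 - 544 = -662.

-662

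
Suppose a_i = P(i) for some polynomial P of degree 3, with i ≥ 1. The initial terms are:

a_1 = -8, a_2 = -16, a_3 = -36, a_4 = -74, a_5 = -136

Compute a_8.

1st diffs: -8, -20, -38, -62.
2nd diffs: -12, -18, -24.
3rd diffs: -6, -6 (constant).
Newton forward-difference form: a_i = -8 + (-8)·C(i-1,1) + (-12)·C(i-1,2) + (-6)·C(i-1,3).
At i = 8: i-1 = 7, so a_8 = -8 - 56 - 252 - 210 = -526.

-526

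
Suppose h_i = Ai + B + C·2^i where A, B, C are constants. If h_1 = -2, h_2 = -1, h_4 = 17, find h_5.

Plug in i = 1, 2, 4: A + B + 2C = -2; 2A + B + 4C = -1; 4A + B + 16C = 17.
Subtracting the first from the second: A + 2C = 1.
Subtracting the second from the third: 2A + 12C = 18.
Solving: C = 2, A = -3, then B = -3.
Therefore h_5 = -15 + (-3) + 2·32 = 46.

46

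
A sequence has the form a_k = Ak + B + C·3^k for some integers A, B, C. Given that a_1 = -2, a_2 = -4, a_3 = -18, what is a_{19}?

The three given values yield: A + B + 3C = -2; 2A + B + 9C = -4; 3A + B + 27C = -18.
Subtracting the first from the second: A + 6C = -2.
Subtracting the second from the third: A + 18C = -14.
Solving: C = -1, A = 4, then B = -3.
Hence a_{19} = 4·19 + (-3) + (-1)·1162261467 = -1162261394.

-1162261394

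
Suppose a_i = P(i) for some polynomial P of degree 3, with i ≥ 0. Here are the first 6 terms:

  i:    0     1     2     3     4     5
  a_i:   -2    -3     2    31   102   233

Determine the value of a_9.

1717

1st diffs: -1, 5, 29, 71, 131.
2nd diffs: 6, 24, 42, 60.
3rd diffs: 18, 18, 18 (constant).
Newton forward-difference form: a_i = -2 + (-1)·C(i,1) + 6·C(i,2) + 18·C(i,3).
At i = 9: i = 9, so a_9 = -2 - 9 + 216 + 1512 = 1717.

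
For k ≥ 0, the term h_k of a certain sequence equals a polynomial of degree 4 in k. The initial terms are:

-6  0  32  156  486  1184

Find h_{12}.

1st diffs: 6, 32, 124, 330, 698.
2nd diffs: 26, 92, 206, 368.
3rd diffs: 66, 114, 162.
4th diffs: 48, 48 (constant).
Newton forward-difference form: h_k = -6 + 6·C(k,1) + 26·C(k,2) + 66·C(k,3) + 48·C(k,4).
At k = 12: k = 12, so h_{12} = -6 + 72 + 1716 + 14520 + 23760 = 40062.

40062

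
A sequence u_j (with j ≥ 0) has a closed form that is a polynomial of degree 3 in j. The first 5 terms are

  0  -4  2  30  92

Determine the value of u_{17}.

9452

1st diffs: -4, 6, 28, 62.
2nd diffs: 10, 22, 34.
3rd diffs: 12, 12 (constant).
Newton forward-difference form: u_j = (-4)·C(j,1) + 10·C(j,2) + 12·C(j,3).
At j = 17: j = 17, so u_{17} = -68 + 1360 + 8160 = 9452.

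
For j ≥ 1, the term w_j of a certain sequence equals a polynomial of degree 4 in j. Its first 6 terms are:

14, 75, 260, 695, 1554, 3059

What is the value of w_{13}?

1st diffs: 61, 185, 435, 859, 1505.
2nd diffs: 124, 250, 424, 646.
3rd diffs: 126, 174, 222.
4th diffs: 48, 48 (constant).
Newton forward-difference form: w_j = 14 + 61·C(j-1,1) + 124·C(j-1,2) + 126·C(j-1,3) + 48·C(j-1,4).
At j = 13: j-1 = 12, so w_{13} = 14 + 732 + 8184 + 27720 + 23760 = 60410.

60410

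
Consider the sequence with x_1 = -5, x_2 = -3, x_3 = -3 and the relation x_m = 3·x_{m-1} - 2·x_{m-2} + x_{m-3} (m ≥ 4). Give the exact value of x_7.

Iterate the recurrence:
x_4 = -8;  x_5 = -21;  x_6 = -50;  x_7 = -116.

-116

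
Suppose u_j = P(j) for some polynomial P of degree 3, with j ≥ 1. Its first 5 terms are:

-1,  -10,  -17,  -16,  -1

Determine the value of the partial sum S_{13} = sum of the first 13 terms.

1st diffs: -9, -7, 1, 15.
2nd diffs: 2, 8, 14.
3rd diffs: 6, 6 (constant).
Newton forward-difference form: u_j = -1 + (-9)·C(j-1,1) + 2·C(j-1,2) + 6·C(j-1,3).
Continuing: …, 34, 95, 188, 319, …, u_{13} = 1343.
Summing j = 1..13 (13 terms) gives 4147.

4147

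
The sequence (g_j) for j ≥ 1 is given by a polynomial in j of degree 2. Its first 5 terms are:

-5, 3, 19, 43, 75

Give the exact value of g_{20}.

1515

1st diffs: 8, 16, 24, 32.
2nd diffs: 8, 8, 8 (constant).
Newton forward-difference form: g_j = -5 + 8·C(j-1,1) + 8·C(j-1,2).
At j = 20: j-1 = 19, so g_{20} = -5 + 152 + 1368 = 1515.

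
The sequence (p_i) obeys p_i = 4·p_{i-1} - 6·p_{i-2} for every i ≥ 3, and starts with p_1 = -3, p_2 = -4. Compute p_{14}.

210176

p_3 = 2;  p_4 = 32;  p_5 = 116;  …;  p_{11} = -24544;  p_{12} = -37888;  p_{13} = -4288;  p_{14} = 210176.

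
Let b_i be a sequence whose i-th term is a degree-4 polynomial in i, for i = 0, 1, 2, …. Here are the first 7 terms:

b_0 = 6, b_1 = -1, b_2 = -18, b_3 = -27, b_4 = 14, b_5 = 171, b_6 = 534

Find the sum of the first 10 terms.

1st diffs: -7, -17, -9, 41, 157, 363.
2nd diffs: -10, 8, 50, 116, 206.
3rd diffs: 18, 42, 66, 90.
4th diffs: 24, 24, 24 (constant).
Newton forward-difference form: b_i = 6 + (-7)·C(i,1) + (-10)·C(i,2) + 18·C(i,3) + 24·C(i,4).
Continuing: 1217, 2358, 4119.
Summing i = 0..9 (10 terms) gives 8373.

8373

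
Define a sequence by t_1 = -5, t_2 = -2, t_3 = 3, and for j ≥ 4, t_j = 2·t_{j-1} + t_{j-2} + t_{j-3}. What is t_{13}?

-512

Step forward from the initial values:
t_4 = -1  t_5 = -1  t_6 = 0  t_7 = -2  t_8 = -5  t_9 = -12  t_{10} = -31  t_{11} = -79  t_{12} = -201  t_{13} = -512.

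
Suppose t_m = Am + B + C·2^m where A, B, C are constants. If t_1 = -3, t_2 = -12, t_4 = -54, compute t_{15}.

The three given values yield: A + B + 2C = -3; 2A + B + 4C = -12; 4A + B + 16C = -54.
Subtracting the first from the second: A + 2C = -9.
Subtracting the second from the third: 2A + 12C = -42.
Solving: C = -3, A = -3, then B = 6.
So t_m = -3·m + 6 + (-3)·2^m; at m=15 this is -98343.

-98343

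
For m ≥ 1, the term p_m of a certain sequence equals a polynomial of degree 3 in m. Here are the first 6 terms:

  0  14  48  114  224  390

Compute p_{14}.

5174

1st diffs: 14, 34, 66, 110, 166.
2nd diffs: 20, 32, 44, 56.
3rd diffs: 12, 12, 12 (constant).
Newton forward-difference form: p_m = 14·C(m-1,1) + 20·C(m-1,2) + 12·C(m-1,3).
At m = 14: m-1 = 13, so p_{14} = 182 + 1560 + 3432 = 5174.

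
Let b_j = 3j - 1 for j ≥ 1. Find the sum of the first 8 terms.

100

Over j = 1..8: Σj = 36.
Total = (3)·36 + (-1)·8 = 100.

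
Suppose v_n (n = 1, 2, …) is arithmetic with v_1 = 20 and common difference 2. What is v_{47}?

v_n = 20 + (n - 1)·2.
v_{47} = 20 + 46·2 = 112.

112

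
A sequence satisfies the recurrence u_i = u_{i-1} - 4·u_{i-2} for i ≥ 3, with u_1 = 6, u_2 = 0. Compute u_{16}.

Step forward from the initial values:
u_3 = -24, u_4 = -24, u_5 = 72, …, u_{13} = -23736, u_{14} = 5544, u_{15} = 100488, u_{16} = 78312.

78312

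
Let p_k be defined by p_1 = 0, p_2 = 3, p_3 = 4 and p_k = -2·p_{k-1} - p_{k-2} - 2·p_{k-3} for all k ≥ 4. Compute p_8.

p_4 = -11, p_5 = 12, p_6 = -21, p_7 = 52, p_8 = -107.

-107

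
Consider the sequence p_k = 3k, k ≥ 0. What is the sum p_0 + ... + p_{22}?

759

Over k = 0..22: Σk = 253.
Total = (3)·253 = 759.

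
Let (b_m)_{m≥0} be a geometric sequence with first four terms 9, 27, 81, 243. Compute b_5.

2187

Common ratio r = 3.
b_m = 9·3^(m-0).
b_5 = 9·3^5 = 2187.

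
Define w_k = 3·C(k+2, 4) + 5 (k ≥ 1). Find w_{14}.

5465

C(16, 4) = 1820, so w_{14} = 5465.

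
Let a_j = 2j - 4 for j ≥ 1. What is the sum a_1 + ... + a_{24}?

Over j = 1..24: Σj = 300.
Total = (2)·300 + (-4)·24 = 504.

504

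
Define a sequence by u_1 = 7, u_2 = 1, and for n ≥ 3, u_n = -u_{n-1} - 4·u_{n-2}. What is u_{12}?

Applying the relation repeatedly:
u_3 = -29  u_4 = 25  u_5 = 91  u_6 = -191  u_7 = -173  u_8 = 937  u_9 = -245  u_{10} = -3503  u_{11} = 4483  u_{12} = 9529.

9529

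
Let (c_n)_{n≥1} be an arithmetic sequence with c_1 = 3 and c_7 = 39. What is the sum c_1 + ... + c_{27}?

Common difference d = (39 - 3) / (7 - 1) = 6.
c_n = 3 + (n - 1)·6.
c_{27} = 159; S = 27·(3 + 159)/2 = 2187.

2187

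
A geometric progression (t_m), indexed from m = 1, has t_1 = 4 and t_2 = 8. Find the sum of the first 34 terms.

Common ratio r = 2.
t_m = 4·2^(m-1).
S = 4·(2^34 - 1)/(2 - 1) = 4·(17179869184 - 1)/(1) = 68719476732.

68719476732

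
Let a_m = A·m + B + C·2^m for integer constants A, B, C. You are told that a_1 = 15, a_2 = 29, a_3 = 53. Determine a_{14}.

81977

The three given values yield: A + B + 2C = 15; 2A + B + 4C = 29; 3A + B + 8C = 53.
Subtracting the first from the second: A + 2C = 14.
Subtracting the second from the third: A + 4C = 24.
Solving: C = 5, A = 4, then B = 1.
Hence a_{14} = 4·14 + 1 + 5·16384 = 81977.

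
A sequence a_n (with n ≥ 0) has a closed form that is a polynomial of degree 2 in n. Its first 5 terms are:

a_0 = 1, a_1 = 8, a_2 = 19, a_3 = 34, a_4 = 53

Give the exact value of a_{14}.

463

1st diffs: 7, 11, 15, 19.
2nd diffs: 4, 4, 4 (constant).
So a_n = 2n^2 + 5n + 1.
Evaluating at n = 14 gives a_{14} = 463.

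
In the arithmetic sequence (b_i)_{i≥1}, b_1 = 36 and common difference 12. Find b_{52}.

648

b_i = 36 + (i - 1)·12.
b_{52} = 36 + 51·12 = 648.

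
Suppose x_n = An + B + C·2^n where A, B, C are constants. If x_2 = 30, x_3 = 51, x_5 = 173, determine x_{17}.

Write the equations: 2A + B + 4C = 30; 3A + B + 8C = 51; 5A + B + 32C = 173.
Subtracting the first from the second: A + 4C = 21.
Subtracting the second from the third: 2A + 24C = 122.
Solving: C = 5, A = 1, then B = 8.
So x_n = 1·n + 8 + 5·2^n; at n=17 this is 655385.

655385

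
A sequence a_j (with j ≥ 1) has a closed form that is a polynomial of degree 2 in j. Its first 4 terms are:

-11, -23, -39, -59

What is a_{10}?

1st diffs: -12, -16, -20.
2nd diffs: -4, -4 (constant).
Newton forward-difference form: a_j = -11 + (-12)·C(j-1,1) + (-4)·C(j-1,2).
At j = 10: j-1 = 9, so a_{10} = -11 - 108 - 144 = -263.

-263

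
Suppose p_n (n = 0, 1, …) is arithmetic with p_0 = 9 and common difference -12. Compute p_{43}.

-507

p_n = 9 + (n - 0)·(-12).
p_{43} = 9 + 43·(-12) = -507.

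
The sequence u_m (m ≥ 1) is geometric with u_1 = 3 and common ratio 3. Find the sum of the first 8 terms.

u_m = 3·3^(m-1).
S = 3·(3^8 - 1)/(3 - 1) = 3·(6561 - 1)/(2) = 9840.

9840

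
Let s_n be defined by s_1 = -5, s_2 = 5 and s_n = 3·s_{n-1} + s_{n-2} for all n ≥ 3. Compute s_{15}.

Step forward from the initial values:
s_3 = 10  s_4 = 35  s_5 = 115  …  s_{12} = 493220  s_{13} = 1628995  s_{14} = 5380205  s_{15} = 17769610.

17769610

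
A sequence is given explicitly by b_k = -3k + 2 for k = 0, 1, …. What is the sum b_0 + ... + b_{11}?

-174

Over k = 0..11: Σk = 66.
Total = (-3)·66 + (2)·12 = -174.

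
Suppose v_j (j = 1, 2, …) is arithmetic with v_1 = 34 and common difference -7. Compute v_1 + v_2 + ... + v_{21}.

v_j = 34 + (j - 1)·(-7).
v_{21} = -106; S = 21·(34 + (-106))/2 = -756.

-756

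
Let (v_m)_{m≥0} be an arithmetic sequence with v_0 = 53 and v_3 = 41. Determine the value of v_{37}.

Common difference d = (41 - 53) / (3 - 0) = -4.
v_m = 53 + (m - 0)·(-4).
v_{37} = 53 + 37·(-4) = -95.

-95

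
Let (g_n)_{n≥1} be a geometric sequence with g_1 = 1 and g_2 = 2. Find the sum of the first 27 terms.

Common ratio r = 2.
g_n = 1·2^(n-1).
S = 1·(2^27 - 1)/(2 - 1) = 1·(134217728 - 1)/(1) = 134217727.

134217727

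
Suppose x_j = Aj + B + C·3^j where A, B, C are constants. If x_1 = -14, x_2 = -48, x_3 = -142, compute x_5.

At j = 1, 2, 3: A + B + 3C = -14; 2A + B + 9C = -48; 3A + B + 27C = -142.
Subtracting the first from the second: A + 6C = -34.
Subtracting the second from the third: A + 18C = -94.
Solving: C = -5, A = -4, then B = 5.
Hence x_5 = -4·5 + 5 + (-5)·243 = -1230.

-1230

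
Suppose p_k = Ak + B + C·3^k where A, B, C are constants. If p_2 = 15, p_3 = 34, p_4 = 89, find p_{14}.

At k = 2, 3, 4: 2A + B + 9C = 15; 3A + B + 27C = 34; 4A + B + 81C = 89.
Subtracting the first from the second: A + 18C = 19.
Subtracting the second from the third: A + 54C = 55.
Solving: C = 1, A = 1, then B = 4.
So p_k = 1·k + 4 + 1·3^k; at k=14 this is 4782987.

4782987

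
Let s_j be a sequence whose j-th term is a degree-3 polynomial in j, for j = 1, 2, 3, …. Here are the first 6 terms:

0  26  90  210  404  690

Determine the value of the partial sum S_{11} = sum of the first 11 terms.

1st diffs: 26, 64, 120, 194, 286.
2nd diffs: 38, 56, 74, 92.
3rd diffs: 18, 18, 18 (constant).
Newton forward-difference form: s_j = 26·C(j-1,1) + 38·C(j-1,2) + 18·C(j-1,3).
Continuing: …, 1086, 1610, 2280, 3114, …, s_{11} = 4130.
Summing j = 1..11 (11 terms) gives 13640.

13640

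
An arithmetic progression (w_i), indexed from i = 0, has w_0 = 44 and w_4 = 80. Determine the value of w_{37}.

Common difference d = (80 - 44) / (4 - 0) = 9.
w_i = 44 + (i - 0)·9.
w_{37} = 44 + 37·9 = 377.

377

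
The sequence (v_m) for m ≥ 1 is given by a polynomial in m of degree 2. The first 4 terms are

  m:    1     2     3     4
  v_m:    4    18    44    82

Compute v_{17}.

1668

1st diffs: 14, 26, 38.
2nd diffs: 12, 12 (constant).
Newton forward-difference form: v_m = 4 + 14·C(m-1,1) + 12·C(m-1,2).
At m = 17: m-1 = 16, so v_{17} = 4 + 224 + 1440 = 1668.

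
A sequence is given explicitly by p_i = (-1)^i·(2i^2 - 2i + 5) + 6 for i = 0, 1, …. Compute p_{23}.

-1011

(-1)^23 = -1; 2i^2 - 2i + 5 at i=23 is 1017; so p_{23} = -1011.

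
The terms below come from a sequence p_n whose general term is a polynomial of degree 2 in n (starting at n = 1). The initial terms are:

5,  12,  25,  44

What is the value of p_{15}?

1st diffs: 7, 13, 19.
2nd diffs: 6, 6 (constant).
So p_n = 3n^2 - 2n + 4.
Evaluating at n = 15 gives p_{15} = 649.

649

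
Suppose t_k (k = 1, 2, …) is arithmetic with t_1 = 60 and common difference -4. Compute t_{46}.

t_k = 60 + (k - 1)·(-4).
t_{46} = 60 + 45·(-4) = -120.

-120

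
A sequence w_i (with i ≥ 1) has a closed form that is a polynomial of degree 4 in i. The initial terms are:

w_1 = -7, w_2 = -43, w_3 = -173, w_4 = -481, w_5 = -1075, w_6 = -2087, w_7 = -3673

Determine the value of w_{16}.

-81397

1st diffs: -36, -130, -308, -594, -1012, -1586.
2nd diffs: -94, -178, -286, -418, -574.
3rd diffs: -84, -108, -132, -156.
4th diffs: -24, -24, -24 (constant).
So w_i = -i^4 - 4i^3 + 2i^2 + i - 5.
Evaluating at i = 16 gives w_{16} = -81397.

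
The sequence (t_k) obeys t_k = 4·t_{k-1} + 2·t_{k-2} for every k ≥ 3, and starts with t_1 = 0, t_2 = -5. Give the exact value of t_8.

-35240

Step forward from the initial values:
t_3 = -20;  t_4 = -90;  t_5 = -400;  t_6 = -1780;  t_7 = -7920;  t_8 = -35240.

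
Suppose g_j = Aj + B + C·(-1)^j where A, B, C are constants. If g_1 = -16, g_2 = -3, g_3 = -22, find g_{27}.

-94

Plug in j = 1, 2, 3: A + B - C = -16; 2A + B + C = -3; 3A + B - C = -22.
Subtracting the first from the second: A + 2C = 13.
Subtracting the second from the third: A - 2C = -19.
Solving: C = 8, A = -3, then B = -5.
So g_j = -3·j + (-5) + 8·(-1)^j; at j=27 this is -94.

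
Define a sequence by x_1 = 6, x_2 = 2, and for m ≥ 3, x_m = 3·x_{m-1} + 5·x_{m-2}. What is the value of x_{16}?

3695786758

Iterate the recurrence:
x_3 = 36, x_4 = 118, x_5 = 534, …, x_{13} = 50149014, x_{14} = 210253682, x_{15} = 881506116, x_{16} = 3695786758.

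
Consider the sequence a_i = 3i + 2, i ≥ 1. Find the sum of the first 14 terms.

343

Over i = 1..14: Σi = 105.
Total = (3)·105 + (2)·14 = 343.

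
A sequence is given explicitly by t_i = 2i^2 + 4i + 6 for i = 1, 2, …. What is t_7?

t_7 = 2·7^2 + 4·7 + 6 = 132.

132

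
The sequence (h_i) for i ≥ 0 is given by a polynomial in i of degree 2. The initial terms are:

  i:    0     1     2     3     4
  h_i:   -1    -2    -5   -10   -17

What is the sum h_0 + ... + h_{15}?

1st diffs: -1, -3, -5, -7.
2nd diffs: -2, -2, -2 (constant).
So h_i = -i^2 - 1.
Continuing: …, -26, -37, -50, -65, …, h_{15} = -226.
Summing i = 0..15 (16 terms) gives -1256.

-1256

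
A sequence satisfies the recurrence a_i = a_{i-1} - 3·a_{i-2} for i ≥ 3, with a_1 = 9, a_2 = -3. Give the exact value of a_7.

Iterate the recurrence:
a_3 = -30; a_4 = -21; a_5 = 69; a_6 = 132; a_7 = -75.

-75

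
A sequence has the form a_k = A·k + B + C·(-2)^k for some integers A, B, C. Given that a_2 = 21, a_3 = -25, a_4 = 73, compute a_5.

-117

Write the equations: 2A + B + 4C = 21; 3A + B - 8C = -25; 4A + B + 16C = 73.
Subtracting the first from the second: A - 12C = -46.
Subtracting the second from the third: A + 24C = 98.
Solving: C = 4, A = 2, then B = 1.
Therefore a_5 = 10 + 1 + 4·(-32) = -117.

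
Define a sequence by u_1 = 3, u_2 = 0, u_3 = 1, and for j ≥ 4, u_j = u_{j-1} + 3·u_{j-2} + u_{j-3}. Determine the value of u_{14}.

Applying the relation repeatedly:
u_4 = 4, u_5 = 7, u_6 = 20, …, u_{11} = 1561, u_{12} = 3772, u_{13} = 9103, u_{14} = 21980.

21980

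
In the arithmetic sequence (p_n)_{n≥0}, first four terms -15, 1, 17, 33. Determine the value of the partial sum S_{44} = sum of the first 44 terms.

14476

Common difference d = 16.
p_n = -15 + (n - 0)·16.
p_{43} = 673; S = 44·(-15 + 673)/2 = 14476.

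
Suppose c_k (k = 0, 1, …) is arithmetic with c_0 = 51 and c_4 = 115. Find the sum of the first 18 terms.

Common difference d = (115 - 51) / (4 - 0) = 16.
c_k = 51 + (k - 0)·16.
c_{17} = 323; S = 18·(51 + 323)/2 = 3366.

3366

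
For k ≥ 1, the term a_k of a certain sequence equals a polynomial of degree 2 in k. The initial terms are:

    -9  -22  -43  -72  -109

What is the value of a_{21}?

-1789

1st diffs: -13, -21, -29, -37.
2nd diffs: -8, -8, -8 (constant).
Newton forward-difference form: a_k = -9 + (-13)·C(k-1,1) + (-8)·C(k-1,2).
At k = 21: k-1 = 20, so a_{21} = -9 - 260 - 1520 = -1789.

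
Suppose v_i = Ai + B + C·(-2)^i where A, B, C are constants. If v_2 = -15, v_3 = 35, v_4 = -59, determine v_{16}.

At i = 2, 3, 4: 2A + B + 4C = -15; 3A + B - 8C = 35; 4A + B + 16C = -59.
Subtracting the first from the second: A - 12C = 50.
Subtracting the second from the third: A + 24C = -94.
Solving: C = -4, A = 2, then B = -3.
So v_i = 2·i + (-3) + (-4)·(-2)^i; at i=16 this is -262115.

-262115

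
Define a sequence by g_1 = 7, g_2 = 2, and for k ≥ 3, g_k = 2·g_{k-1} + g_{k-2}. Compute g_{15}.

395791

Applying the relation repeatedly:
g_3 = 11; g_4 = 24; g_5 = 59; …; g_{12} = 28128; g_{13} = 67907; g_{14} = 163942; g_{15} = 395791.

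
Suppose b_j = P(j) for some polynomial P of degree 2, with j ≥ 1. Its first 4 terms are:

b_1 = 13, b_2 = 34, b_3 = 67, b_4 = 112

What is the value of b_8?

412

1st diffs: 21, 33, 45.
2nd diffs: 12, 12 (constant).
Newton forward-difference form: b_j = 13 + 21·C(j-1,1) + 12·C(j-1,2).
At j = 8: j-1 = 7, so b_8 = 13 + 147 + 252 = 412.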